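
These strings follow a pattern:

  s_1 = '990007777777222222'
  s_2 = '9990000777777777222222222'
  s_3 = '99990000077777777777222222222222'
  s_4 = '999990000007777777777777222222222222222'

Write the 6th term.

99999990000000077777777777777777222222222222222222222

The n-th term is n 9's then n+1 0's then 2n+3 7's then 3n 2's, where the shown terms are n = 2, 3, 4, 5.
At n = 7 the blocks have lengths 7, 8, 17, 21.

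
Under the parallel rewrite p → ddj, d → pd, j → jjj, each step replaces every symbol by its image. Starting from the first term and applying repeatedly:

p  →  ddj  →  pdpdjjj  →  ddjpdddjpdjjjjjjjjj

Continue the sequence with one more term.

pdpdjjjddjpdpdpdjjjddjpdjjjjjjjjjjjjjjjjjjjjjjjjjjj

Applying the rule to each of the 19 symbols of ddjpdddjpdjjjjjjjjj gives the pieces pd pd jjj ddj pd pd pd jjj ddj pd jjj jjj jjj jjj jjj jjj jjj jjj jjj, which concatenate to the answer.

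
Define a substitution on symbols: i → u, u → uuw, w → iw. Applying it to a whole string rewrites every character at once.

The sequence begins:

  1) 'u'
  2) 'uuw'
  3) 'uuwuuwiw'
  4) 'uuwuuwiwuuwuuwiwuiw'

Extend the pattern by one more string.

Applying the rule to each of the 19 symbols of uuwuuwiwuuwuuwiwuiw gives the pieces uuw uuw iw uuw uuw iw u iw uuw uuw iw uuw uuw iw u iw uuw u iw, which concatenate to the answer.

uuwuuwiwuuwuuwiwuiwuuwuuwiwuuwuuwiwuiwuuwuiw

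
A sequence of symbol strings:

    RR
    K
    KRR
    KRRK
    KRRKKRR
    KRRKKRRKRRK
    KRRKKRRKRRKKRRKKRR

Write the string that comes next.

KRRKKRRKRRKKRRKKRRKRRKKRRKRRK

This is a Fibonacci-style word recurrence s(k) = s(k−1)·s(k−2): e.g. K·RR = KRR.
The next term joins KRRKKRRKRRKKRRKKRR and KRRKKRRKRRK.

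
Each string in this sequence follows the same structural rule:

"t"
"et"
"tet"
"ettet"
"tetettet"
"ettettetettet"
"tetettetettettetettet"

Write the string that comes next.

ettettetettettetettetettettetettet

This is a Fibonacci-style word recurrence s(k) = s(k−2)·s(k−1): e.g. t·et = tet.
So term 8 is ettettetettet·tetettetettettetettet.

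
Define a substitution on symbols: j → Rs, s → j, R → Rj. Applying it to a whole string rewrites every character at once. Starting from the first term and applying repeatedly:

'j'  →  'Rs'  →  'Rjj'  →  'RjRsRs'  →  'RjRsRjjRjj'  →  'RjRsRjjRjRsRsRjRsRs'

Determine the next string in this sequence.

φ(RjRsRjjRjRsRsRjRsRs) expands symbol-by-symbol to Rj Rs Rj j Rj Rs Rs Rj Rs Rj j Rj j Rj Rs Rj j Rj j; joining the 19 pieces gives the next term.

RjRsRjjRjRsRsRjRsRjjRjjRjRsRjjRjj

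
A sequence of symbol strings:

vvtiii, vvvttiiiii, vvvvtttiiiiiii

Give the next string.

vvvvvttttiiiiiiiii

Term n consists of n+1 v's, followed by n t's, followed by 2n+1 i's (n = 1, 2, …).
At n = 4 the blocks have lengths 5, 4, 9.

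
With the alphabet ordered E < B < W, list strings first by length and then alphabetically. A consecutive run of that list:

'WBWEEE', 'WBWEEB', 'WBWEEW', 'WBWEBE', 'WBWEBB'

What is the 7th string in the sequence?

Stepping forward 2 times from WBWEBB: WBWEBB → WBWEBW, then the target.

WBWEWE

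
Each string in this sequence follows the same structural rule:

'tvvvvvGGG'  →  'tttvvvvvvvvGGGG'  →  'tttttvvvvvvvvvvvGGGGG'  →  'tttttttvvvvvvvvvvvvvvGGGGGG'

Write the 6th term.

Term n consists of 2n-1 t's, followed by 3n+2 v's, followed by n+2 G's (n = 1, 2, …).
For term 6, n = 6, so the run lengths are 11, 20, 8.

tttttttttttvvvvvvvvvvvvvvvvvvvvGGGGGGGG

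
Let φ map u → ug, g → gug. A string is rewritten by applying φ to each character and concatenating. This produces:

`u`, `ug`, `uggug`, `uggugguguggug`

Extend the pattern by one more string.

Replace each of the 13 characters of uggugguguggug in place — ug gug gug ug gug gug ug gug ug gug gug ug gug — and concatenate.

ugguggugugguggugugguguggugguguggug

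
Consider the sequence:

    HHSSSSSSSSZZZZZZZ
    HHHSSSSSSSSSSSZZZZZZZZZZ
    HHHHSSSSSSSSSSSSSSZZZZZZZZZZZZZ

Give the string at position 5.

HHHHHHSSSSSSSSSSSSSSSSSSSSZZZZZZZZZZZZZZZZZZZ

Each string has the form H^{n} S^{3n+2} Z^{3n+1}, where the shown terms are n = 2, 3, 4.
For term 5, n = 6, so the run lengths are 6, 20, 19.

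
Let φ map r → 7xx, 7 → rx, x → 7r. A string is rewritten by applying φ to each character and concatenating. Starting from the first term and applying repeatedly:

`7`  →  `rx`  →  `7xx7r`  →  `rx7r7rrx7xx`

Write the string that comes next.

7xx7rrx7xxrx7xx7xx7rrx7r7r

Apply φ to rx7r7rrx7xx symbol by symbol: r→7xx, x→7r, 7→rx, r→7xx, 7→rx, r→7xx, r→7xx, x→7r, 7→rx, x→7r, x→7r; joined: 7xx 7r rx 7xx rx 7xx 7xx 7r rx 7r 7r.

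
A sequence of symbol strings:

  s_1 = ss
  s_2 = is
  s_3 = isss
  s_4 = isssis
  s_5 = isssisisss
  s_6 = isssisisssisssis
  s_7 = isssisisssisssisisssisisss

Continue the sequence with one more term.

From term 3 onward, concatenate the last term with the second-to-last: is·ss = isss, isss·is = isssis, …
Continuing: isssisisssisssisisssisisss · isssisisssisssis gives term 8.

isssisisssisssisisssisisssisssisisssisssis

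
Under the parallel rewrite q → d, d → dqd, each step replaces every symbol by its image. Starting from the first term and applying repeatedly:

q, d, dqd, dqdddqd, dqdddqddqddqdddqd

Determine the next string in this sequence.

φ(dqdddqddqddqdddqd) expands symbol-by-symbol to dqd d dqd dqd dqd d dqd dqd d dqd dqd d dqd dqd dqd d dqd; joining the 17 pieces gives the next term.

dqdddqddqddqdddqddqdddqddqdddqddqddqdddqd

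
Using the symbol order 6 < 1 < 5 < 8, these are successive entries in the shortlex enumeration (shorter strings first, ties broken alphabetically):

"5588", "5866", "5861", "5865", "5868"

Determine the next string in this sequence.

5816

Find the rightmost character of 5868 below 8, bump it to the next letter, and reset everything to its right to 6.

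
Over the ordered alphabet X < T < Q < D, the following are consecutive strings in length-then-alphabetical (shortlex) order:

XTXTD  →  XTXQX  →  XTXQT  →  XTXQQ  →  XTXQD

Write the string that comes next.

XTXDX

The successor of XTXQD increments the rightmost position that isn't already D and resets every position after it to X.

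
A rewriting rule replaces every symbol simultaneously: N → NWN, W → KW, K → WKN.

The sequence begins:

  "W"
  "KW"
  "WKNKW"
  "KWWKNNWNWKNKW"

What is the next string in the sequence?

Replace each of the 13 characters of KWWKNNWNWKNKW in place — WKN KW KW WKN NWN NWN KW NWN KW WKN NWN WKN KW — and concatenate.

WKNKWKWWKNNWNNWNKWNWNKWWKNNWNWKNKW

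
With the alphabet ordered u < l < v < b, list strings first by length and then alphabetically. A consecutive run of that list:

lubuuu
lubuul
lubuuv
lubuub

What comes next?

lubulu

Treat lubuub as a base-4 numeral over the given alphabet and add one, carrying through any trailing b's.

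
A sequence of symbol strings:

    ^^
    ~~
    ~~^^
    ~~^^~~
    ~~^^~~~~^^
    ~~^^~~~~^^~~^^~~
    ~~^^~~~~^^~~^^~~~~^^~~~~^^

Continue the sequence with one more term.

~~^^~~~~^^~~^^~~~~^^~~~~^^~~^^~~~~^^~~^^~~

Each term (from the third on) is the previous term followed by the one before it: term 3 = ~~·^^ = ~~^^.
So term 8 is ~~^^~~~~^^~~^^~~~~^^~~~~^^·~~^^~~~~^^~~^^~~.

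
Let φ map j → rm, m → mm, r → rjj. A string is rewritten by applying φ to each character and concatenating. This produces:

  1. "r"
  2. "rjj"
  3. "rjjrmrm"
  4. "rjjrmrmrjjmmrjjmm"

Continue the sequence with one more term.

Rewriting the 17 symbols of rjjrmrmrjjmmrjjmm one by one yields rjj rm rm rjj mm rjj mm rjj rm rm mm mm rjj rm rm mm mm; concatenated:

rjjrmrmrjjmmrjjmmrjjrmrmmmmmrjjrmrmmmmm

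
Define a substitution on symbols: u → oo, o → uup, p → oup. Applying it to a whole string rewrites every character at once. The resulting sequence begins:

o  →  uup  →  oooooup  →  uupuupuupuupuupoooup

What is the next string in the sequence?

oooooupoooooupoooooupoooooupoooooupuupuupuupoooup

Replace each of the 20 characters of uupuupuupuupuupoooup in place — oo oo oup oo oo oup oo oo oup oo oo oup oo oo oup uup uup uup oo oup — and concatenate.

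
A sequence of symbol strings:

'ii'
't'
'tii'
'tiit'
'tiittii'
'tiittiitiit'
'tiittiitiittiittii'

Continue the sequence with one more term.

From term 3 onward, concatenate the last term with the second-to-last: t·ii = tii, tii·t = tiit, …
The next term joins tiittiitiittiittii and tiittiitiit.

tiittiitiittiittiitiittiitiit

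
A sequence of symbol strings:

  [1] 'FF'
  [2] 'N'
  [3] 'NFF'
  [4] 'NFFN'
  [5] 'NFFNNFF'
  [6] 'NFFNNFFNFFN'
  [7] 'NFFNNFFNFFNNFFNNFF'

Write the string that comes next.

From term 3 onward, concatenate the last term with the second-to-last: N·FF = NFF, NFF·N = NFFN, …
Continuing: NFFNNFFNFFNNFFNNFF · NFFNNFFNFFN gives term 8.

NFFNNFFNFFNNFFNNFFNFFNNFFNFFN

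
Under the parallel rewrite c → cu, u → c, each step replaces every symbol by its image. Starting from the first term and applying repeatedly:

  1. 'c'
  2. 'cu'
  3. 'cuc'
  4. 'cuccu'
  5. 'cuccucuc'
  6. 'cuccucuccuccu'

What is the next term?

cuccucuccuccucuccucuc

Applying the rule to each of the 13 symbols of cuccucuccuccu gives the pieces cu c cu cu c cu c cu cu c cu cu c, which concatenate to the answer.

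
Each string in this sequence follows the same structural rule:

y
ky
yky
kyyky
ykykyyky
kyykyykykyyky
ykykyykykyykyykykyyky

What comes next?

This is a Fibonacci-style word recurrence s(k) = s(k−2)·s(k−1): e.g. y·ky = yky.
Continuing: kyykyykykyyky · ykykyykykyykyykykyyky gives term 8.

kyykyykykyykyykykyykykyykyykykyyky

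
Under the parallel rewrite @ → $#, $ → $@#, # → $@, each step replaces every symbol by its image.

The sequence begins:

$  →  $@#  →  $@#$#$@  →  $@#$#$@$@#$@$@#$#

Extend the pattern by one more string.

Replace each of the 17 characters of $@#$#$@$@#$@$@#$# in place — $@# $# $@ $@# $@ $@# $# $@# $# $@ $@# $# $@# $# $@ $@# $@ — and concatenate.

$@#$#$@$@#$@$@#$#$@#$#$@$@#$#$@#$#$@$@#$@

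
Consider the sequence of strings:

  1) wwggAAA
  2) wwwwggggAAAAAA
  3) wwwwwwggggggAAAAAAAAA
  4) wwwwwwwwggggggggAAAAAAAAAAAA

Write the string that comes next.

wwwwwwwwwwggggggggggAAAAAAAAAAAAAAA

Term n consists of 2n w's, followed by 2n g's, followed by 3n A's (n = 1, 2, …).
For the next term, n = 5, so the run lengths are 10, 10, 15.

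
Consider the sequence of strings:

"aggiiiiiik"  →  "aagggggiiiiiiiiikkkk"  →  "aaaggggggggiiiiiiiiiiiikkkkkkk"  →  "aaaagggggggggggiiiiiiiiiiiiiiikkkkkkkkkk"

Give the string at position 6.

aaaaaagggggggggggggggggiiiiiiiiiiiiiiiiiiiiikkkkkkkkkkkkkkkk

Reading off run lengths: a runs 1, 2, 3, 4; g runs 2, 5, 8, 11; i runs 6, 9, 12, 15; k runs 1, 4, 7, 10 — each is linear in n (n = 1, 2, …).
Setting n = 6 gives 6, 17, 21, 16 characters in each block.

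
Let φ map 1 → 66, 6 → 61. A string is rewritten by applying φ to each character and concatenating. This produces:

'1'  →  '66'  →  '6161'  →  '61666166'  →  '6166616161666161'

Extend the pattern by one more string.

61666161616661666166616161666166

Replace each of the 16 characters of 6166616161666161 in place — 61 66 61 61 61 66 61 66 61 66 61 61 61 66 61 66 — and concatenate.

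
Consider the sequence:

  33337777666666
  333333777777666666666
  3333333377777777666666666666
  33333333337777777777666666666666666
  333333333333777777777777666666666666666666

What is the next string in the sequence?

Each string has the form 3^{2n} 7^{2n} 6^{3n}, where the shown terms are n = 2, 3, 4, 5, 6.
At n = 7 the blocks have lengths 14, 14, 21.

3333333333333377777777777777666666666666666666666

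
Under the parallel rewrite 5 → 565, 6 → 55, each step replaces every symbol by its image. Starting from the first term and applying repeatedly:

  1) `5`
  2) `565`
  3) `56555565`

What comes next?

5655556556556556555565

Expanding 56555565: 5→565, 6→55, 5→565, 5→565, 5→565, 5→565, 6→55, 5→565. Concatenated: 565 55 565 565 565 565 55 565.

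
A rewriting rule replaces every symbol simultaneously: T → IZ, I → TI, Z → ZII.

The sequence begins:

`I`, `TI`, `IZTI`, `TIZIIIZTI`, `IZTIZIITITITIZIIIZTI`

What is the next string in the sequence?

Rewriting the 20 symbols of IZTIZIITITITIZIIIZTI one by one yields TI ZII IZ TI ZII TI TI IZ TI IZ TI IZ TI ZII TI TI TI ZII IZ TI; concatenated:

TIZIIIZTIZIITITIIZTIIZTIIZTIZIITITITIZIIIZTI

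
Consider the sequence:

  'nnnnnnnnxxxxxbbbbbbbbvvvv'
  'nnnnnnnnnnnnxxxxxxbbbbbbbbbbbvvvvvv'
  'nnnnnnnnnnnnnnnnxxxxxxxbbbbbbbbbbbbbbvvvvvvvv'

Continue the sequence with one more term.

nnnnnnnnnnnnnnnnnnnnxxxxxxxxbbbbbbbbbbbbbbbbbvvvvvvvvvv

Each string has the form n^{4n} x^{n+3} b^{3n+2} v^{2n}, where the shown terms are n = 2, 3, 4.
For the next term, n = 5, so the run lengths are 20, 8, 17, 10.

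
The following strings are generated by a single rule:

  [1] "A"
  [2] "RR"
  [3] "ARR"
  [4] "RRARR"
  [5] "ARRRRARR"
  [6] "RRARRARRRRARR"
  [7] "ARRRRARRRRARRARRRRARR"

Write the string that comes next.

RRARRARRRRARRARRRRARRRRARRARRRRARR

Each term (from the third on) is the two preceding terms concatenated in order: term 3 = A·RR = ARR.
The next term joins RRARRARRRRARR and ARRRRARRRRARRARRRRARR.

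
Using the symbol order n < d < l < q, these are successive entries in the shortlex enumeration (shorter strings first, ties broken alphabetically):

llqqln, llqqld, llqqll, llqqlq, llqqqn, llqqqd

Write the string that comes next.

llqqql

Find the rightmost character of llqqqd below q, bump it to the next letter, and reset everything to its right to n.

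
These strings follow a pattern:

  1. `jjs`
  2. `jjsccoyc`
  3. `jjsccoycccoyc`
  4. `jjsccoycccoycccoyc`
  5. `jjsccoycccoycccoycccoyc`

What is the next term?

Every step adds ccoyc to the end: s(k+1) = s(k)·ccoyc.
Applying this once more to jjsccoycccoycccoycccoyc:

jjsccoycccoycccoycccoycccoyc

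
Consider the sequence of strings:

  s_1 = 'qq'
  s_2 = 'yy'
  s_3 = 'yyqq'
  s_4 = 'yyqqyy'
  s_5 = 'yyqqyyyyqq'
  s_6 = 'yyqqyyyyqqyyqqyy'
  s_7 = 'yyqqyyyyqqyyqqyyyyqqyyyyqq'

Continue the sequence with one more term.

yyqqyyyyqqyyqqyyyyqqyyyyqqyyqqyyyyqqyyqqyy

From term 3 onward, concatenate the last term with the second-to-last: yy·qq = yyqq, yyqq·yy = yyqqyy, …
The next term joins yyqqyyyyqqyyqqyyyyqqyyyyqq and yyqqyyyyqqyyqqyy.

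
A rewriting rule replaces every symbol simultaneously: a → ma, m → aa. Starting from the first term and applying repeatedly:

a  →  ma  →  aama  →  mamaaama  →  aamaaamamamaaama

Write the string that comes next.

Applying the rule to each of the 16 symbols of aamaaamamamaaama gives the pieces ma ma aa ma ma ma aa ma aa ma aa ma ma ma aa ma, which concatenate to the answer.

mamaaamamamaaamaaamaaamamamaaama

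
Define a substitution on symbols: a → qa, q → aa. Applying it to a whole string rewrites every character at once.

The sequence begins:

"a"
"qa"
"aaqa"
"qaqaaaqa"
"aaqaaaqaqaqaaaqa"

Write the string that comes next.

qaqaaaqaqaqaaaqaaaqaaaqaqaqaaaqa

Applying the rule to each of the 16 symbols of aaqaaaqaqaqaaaqa gives the pieces qa qa aa qa qa qa aa qa aa qa aa qa qa qa aa qa, which concatenate to the answer.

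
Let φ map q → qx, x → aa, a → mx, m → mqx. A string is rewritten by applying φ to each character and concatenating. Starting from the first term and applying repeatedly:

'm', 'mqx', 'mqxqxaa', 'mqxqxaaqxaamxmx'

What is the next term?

Rewriting the 15 symbols of mqxqxaaqxaamxmx one by one yields mqx qx aa qx aa mx mx qx aa mx mx mqx aa mqx aa; concatenated:

mqxqxaaqxaamxmxqxaamxmxmqxaamqxaa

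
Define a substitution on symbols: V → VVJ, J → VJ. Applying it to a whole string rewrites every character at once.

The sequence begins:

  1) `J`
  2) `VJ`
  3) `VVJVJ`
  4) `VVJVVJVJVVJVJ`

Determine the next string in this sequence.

Rewriting the 13 symbols of VVJVVJVJVVJVJ one by one yields VVJ VVJ VJ VVJ VVJ VJ VVJ VJ VVJ VVJ VJ VVJ VJ; concatenated:

VVJVVJVJVVJVVJVJVVJVJVVJVVJVJVVJVJ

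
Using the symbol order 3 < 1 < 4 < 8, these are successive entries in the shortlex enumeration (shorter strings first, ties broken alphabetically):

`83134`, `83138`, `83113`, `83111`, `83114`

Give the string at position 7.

Continuing the enumeration 2 steps past 83114: 83114 → 83118 → (answer).

83143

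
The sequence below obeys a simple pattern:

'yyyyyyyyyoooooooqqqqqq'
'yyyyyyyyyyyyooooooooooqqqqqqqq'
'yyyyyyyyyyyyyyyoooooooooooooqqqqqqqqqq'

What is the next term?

yyyyyyyyyyyyyyyyyyooooooooooooooooqqqqqqqqqqqq

Term n consists of 3n y's, followed by 3n-2 o's, followed by 2n q's, where the shown terms are n = 3, 4, 5.
Setting n = 6 gives 18, 16, 12 characters in each block.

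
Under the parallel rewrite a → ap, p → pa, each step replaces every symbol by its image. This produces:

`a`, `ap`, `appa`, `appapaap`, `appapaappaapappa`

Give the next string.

φ(appapaappaapappa) expands symbol-by-symbol to ap pa pa ap pa ap ap pa pa ap ap pa ap pa pa ap; joining the 16 pieces gives the next term.

appapaappaapappapaapappaappapaap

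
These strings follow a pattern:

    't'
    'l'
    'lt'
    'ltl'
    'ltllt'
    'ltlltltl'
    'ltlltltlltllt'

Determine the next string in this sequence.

This is a Fibonacci-style word recurrence s(k) = s(k−1)·s(k−2): e.g. l·t = lt.
The next term joins ltlltltlltllt and ltlltltl.

ltlltltlltlltltlltltl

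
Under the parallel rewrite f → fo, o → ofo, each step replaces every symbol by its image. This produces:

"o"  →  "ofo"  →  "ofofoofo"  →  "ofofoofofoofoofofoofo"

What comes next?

Rewriting the 21 symbols of ofofoofofoofoofofoofo one by one yields ofo fo ofo fo ofo ofo fo ofo fo ofo ofo fo ofo ofo fo ofo fo ofo ofo fo ofo; concatenated:

ofofoofofoofoofofoofofoofoofofoofoofofoofofoofoofofoofo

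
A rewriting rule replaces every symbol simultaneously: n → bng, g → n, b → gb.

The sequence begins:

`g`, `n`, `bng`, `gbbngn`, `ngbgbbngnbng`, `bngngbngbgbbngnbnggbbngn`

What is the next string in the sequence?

gbbngnbngngbbngngbngbgbbngnbnggbbngnngbgbbngnbng

φ(bngngbngbgbbngnbnggbbngn) expands symbol-by-symbol to gb bng n bng n gb bng n gb n gb gb bng n bng gb bng n n gb gb bng n bng; joining the 24 pieces gives the next term.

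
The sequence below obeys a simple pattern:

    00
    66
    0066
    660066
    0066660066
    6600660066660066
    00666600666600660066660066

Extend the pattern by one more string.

Each term (from the third on) is the two preceding terms concatenated in order: term 3 = 00·66 = 0066.
The next term joins 6600660066660066 and 00666600666600660066660066.

660066006666006600666600666600660066660066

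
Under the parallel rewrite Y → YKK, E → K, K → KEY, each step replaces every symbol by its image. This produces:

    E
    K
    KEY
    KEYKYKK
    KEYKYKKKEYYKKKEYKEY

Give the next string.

Rewriting the 19 symbols of KEYKYKKKEYYKKKEYKEY one by one yields KEY K YKK KEY YKK KEY KEY KEY K YKK YKK KEY KEY KEY K YKK KEY K YKK; concatenated:

KEYKYKKKEYYKKKEYKEYKEYKYKKYKKKEYKEYKEYKYKKKEYKYKK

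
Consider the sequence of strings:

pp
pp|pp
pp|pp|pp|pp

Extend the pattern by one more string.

s(k+1) = s(k)·|·s(k) — each term doubles the last with '|' between the halves.
One more doubling of pp|pp|pp|pp gives the answer.

pp|pp|pp|pp|pp|pp|pp|pp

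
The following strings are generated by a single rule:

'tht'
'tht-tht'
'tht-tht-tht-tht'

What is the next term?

Every step duplicates the string with '-' between the halves.
Doubling tht-tht-tht-tht with '-' between the halves:

tht-tht-tht-tht-tht-tht-tht-tht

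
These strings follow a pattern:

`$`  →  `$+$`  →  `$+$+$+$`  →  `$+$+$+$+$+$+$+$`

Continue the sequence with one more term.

s(k+1) = s(k)·+·s(k) — each term doubles the last with '+' between the halves.
So the next term is two copies of $+$+$+$+$+$+$+$ with '+' between the halves.

$+$+$+$+$+$+$+$+$+$+$+$+$+$+$+$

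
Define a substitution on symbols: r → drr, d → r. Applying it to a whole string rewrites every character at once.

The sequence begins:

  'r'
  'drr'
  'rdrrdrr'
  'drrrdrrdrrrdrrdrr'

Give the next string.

φ(drrrdrrdrrrdrrdrr) expands symbol-by-symbol to r drr drr drr r drr drr r drr drr drr r drr drr r drr drr; joining the 17 pieces gives the next term.

rdrrdrrdrrrdrrdrrrdrrdrrdrrrdrrdrrrdrrdrr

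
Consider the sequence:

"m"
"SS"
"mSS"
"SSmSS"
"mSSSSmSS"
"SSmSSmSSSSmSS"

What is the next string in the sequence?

From term 3 onward, concatenate the second-to-last term with the last: m·SS = mSS, SS·mSS = SSmSS, …
The next term joins mSSSSmSS and SSmSSmSSSSmSS.

mSSSSmSSSSmSSmSSSSmSS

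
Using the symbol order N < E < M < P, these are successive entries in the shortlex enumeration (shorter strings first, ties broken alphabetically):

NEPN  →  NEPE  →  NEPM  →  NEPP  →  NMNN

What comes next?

NMNE

Treat NMNN as a base-4 numeral over the given alphabet and add one, carrying through any trailing P's.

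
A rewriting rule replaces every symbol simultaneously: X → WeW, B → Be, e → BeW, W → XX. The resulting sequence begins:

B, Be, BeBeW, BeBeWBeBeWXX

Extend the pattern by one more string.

BeBeWBeBeWXXBeBeWBeBeWXXWeWWeW

Expanding BeBeWBeBeWXX: B→Be, e→BeW, B→Be, e→BeW, W→XX, B→Be, e→BeW, B→Be, e→BeW, W→XX, X→WeW, X→WeW. Concatenated: Be BeW Be BeW XX Be BeW Be BeW XX WeW WeW.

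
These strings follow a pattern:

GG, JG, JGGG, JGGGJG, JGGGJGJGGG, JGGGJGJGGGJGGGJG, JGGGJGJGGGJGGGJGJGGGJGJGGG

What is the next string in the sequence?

JGGGJGJGGGJGGGJGJGGGJGJGGGJGGGJGJGGGJGGGJG

This is a Fibonacci-style word recurrence s(k) = s(k−1)·s(k−2): e.g. JG·GG = JGGG.
The next term joins JGGGJGJGGGJGGGJGJGGGJGJGGG and JGGGJGJGGGJGGGJG.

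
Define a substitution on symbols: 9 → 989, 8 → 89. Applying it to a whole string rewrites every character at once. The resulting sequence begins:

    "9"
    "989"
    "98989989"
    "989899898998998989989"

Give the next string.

Rewriting the 21 symbols of 989899898998998989989 one by one yields 989 89 989 89 989 989 89 989 89 989 989 89 989 989 89 989 89 989 989 89 989; concatenated:

9898998989989989899898998998989989989899898998998989989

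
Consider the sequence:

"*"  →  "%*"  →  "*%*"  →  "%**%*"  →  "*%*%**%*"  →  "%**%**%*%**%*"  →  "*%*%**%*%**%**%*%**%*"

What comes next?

This is a Fibonacci-style word recurrence s(k) = s(k−2)·s(k−1): e.g. *·%* = *%*.
The next term joins %**%**%*%**%* and *%*%**%*%**%**%*%**%*.

%**%**%*%**%**%*%**%*%**%**%*%**%*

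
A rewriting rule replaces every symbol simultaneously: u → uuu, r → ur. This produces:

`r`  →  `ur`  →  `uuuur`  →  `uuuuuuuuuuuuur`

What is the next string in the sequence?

Rewriting the 14 symbols of uuuuuuuuuuuuur one by one yields uuu uuu uuu uuu uuu uuu uuu uuu uuu uuu uuu uuu uuu ur; concatenated:

uuuuuuuuuuuuuuuuuuuuuuuuuuuuuuuuuuuuuuuur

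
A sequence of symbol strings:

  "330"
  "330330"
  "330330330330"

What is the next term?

330330330330330330330330

s(k+1) = s(k)·s(k) — each term doubles the last.
One more doubling of 330330330330 gives the answer.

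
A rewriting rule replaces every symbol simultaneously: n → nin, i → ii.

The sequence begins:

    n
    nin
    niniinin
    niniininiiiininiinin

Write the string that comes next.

Rewriting the 20 symbols of niniininiiiininiinin one by one yields nin ii nin ii ii nin ii nin ii ii ii ii nin ii nin ii ii nin ii nin; concatenated:

niniininiiiininiininiiiiiiiininiininiiiininiinin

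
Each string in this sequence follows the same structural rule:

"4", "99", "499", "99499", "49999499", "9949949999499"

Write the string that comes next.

499994999949949999499

This is a Fibonacci-style word recurrence s(k) = s(k−2)·s(k−1): e.g. 4·99 = 499.
So term 7 is 49999499·9949949999499.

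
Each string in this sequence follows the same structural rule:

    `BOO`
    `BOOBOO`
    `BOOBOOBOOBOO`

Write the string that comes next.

BOOBOOBOOBOOBOOBOOBOOBOO

Every step duplicates the string.
So the next term is two copies of BOOBOOBOOBOO.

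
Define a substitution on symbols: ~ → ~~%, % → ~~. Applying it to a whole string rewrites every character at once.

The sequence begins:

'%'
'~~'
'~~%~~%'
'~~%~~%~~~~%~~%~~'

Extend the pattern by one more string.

Rewriting the 16 symbols of ~~%~~%~~~~%~~%~~ one by one yields ~~% ~~% ~~ ~~% ~~% ~~ ~~% ~~% ~~% ~~% ~~ ~~% ~~% ~~ ~~% ~~%; concatenated:

~~%~~%~~~~%~~%~~~~%~~%~~%~~%~~~~%~~%~~~~%~~%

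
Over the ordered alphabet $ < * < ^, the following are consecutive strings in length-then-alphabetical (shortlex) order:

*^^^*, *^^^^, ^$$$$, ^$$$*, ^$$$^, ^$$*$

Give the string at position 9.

^$$^$

Stepping forward 3 times from ^$$*$: ^$$*$ → ^$$** → ^$$*^, then the target.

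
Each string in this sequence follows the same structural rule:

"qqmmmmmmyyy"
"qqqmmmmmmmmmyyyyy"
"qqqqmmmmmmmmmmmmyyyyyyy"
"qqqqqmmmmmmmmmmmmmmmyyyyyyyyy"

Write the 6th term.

Term n consists of n q's, followed by 3n m's, followed by 2n-1 y's, where the shown terms are n = 2, 3, 4, 5.
For term 6, n = 7, so the run lengths are 7, 21, 13.

qqqqqqqmmmmmmmmmmmmmmmmmmmmmyyyyyyyyyyyyy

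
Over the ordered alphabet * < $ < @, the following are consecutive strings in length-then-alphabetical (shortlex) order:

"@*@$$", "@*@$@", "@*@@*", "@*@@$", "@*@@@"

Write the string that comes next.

Treat @*@@@ as a base-3 numeral over the given alphabet and add one, carrying through any trailing @'s.

@$***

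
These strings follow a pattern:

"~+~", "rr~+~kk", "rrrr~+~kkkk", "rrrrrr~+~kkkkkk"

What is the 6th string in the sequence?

s(k+1) = rr·s(k)·kk, so each term gains rr as a prefix and kk as a suffix.
From rrrrrr~+~kkkkkk, 2 further steps: rrrrrr~+~kkkkkk → rrrrrrrr~+~kkkkkkkk → (answer).

rrrrrrrrrr~+~kkkkkkkkkk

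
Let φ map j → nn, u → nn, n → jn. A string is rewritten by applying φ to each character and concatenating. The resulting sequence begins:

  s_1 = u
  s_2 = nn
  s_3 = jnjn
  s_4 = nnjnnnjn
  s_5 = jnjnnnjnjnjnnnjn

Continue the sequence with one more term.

φ(jnjnnnjnjnjnnnjn) expands symbol-by-symbol to nn jn nn jn jn jn nn jn nn jn nn jn jn jn nn jn; joining the 16 pieces gives the next term.

nnjnnnjnjnjnnnjnnnjnnnjnjnjnnnjn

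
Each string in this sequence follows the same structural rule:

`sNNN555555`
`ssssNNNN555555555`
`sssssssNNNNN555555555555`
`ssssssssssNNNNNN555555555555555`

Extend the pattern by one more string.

Term n consists of 3n-2 s's, followed by n+2 N's, followed by 3n+3 5's (n = 1, 2, …).
For the next term, n = 5, so the run lengths are 13, 7, 18.

sssssssssssssNNNNNNN555555555555555555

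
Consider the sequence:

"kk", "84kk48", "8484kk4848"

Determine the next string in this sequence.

s(k+1) = 84·s(k)·48, so each term gains 84 as a prefix and 48 as a suffix.
So the next term is 84·8484kk4848·48.

848484kk484848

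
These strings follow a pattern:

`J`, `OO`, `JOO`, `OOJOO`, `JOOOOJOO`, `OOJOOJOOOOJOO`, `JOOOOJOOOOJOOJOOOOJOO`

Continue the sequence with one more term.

Each term (from the third on) is the two preceding terms concatenated in order: term 3 = J·OO = JOO.
The next term joins OOJOOJOOOOJOO and JOOOOJOOOOJOOJOOOOJOO.

OOJOOJOOOOJOOJOOOOJOOOOJOOJOOOOJOO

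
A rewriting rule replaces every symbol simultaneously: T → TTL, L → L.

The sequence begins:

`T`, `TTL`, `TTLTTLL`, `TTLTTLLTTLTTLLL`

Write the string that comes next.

Rewriting the 15 symbols of TTLTTLLTTLTTLLL one by one yields TTL TTL L TTL TTL L L TTL TTL L TTL TTL L L L; concatenated:

TTLTTLLTTLTTLLLTTLTTLLTTLTTLLLL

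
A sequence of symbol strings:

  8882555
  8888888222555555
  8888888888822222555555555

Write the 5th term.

Term n consists of 4n-1 8's, followed by 2n-1 2's, followed by 3n 5's (n = 1, 2, …).
For term 5, n = 5, so the run lengths are 19, 9, 15.

8888888888888888888222222222555555555555555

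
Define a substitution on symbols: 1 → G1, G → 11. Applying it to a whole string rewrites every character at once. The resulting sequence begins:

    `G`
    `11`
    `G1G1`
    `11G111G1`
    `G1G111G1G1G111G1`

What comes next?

Rewriting the 16 symbols of G1G111G1G1G111G1 one by one yields 11 G1 11 G1 G1 G1 11 G1 11 G1 11 G1 G1 G1 11 G1; concatenated:

11G111G1G1G111G111G111G1G1G111G1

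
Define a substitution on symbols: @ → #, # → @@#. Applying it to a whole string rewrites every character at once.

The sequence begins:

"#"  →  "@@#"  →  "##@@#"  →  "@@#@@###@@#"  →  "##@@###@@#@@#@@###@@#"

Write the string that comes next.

Applying the rule to each of the 21 symbols of ##@@###@@#@@#@@###@@# gives the pieces @@# @@# # # @@# @@# @@# # # @@# # # @@# # # @@# @@# @@# # # @@#, which concatenate to the answer.

@@#@@###@@#@@#@@###@@###@@###@@#@@#@@###@@#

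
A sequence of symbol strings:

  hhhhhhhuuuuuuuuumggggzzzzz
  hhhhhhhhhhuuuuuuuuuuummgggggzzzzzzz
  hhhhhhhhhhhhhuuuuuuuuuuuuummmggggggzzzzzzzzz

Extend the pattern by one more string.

Reading off run lengths: h runs 7, 10, 13; u runs 9, 11, 13; m runs 1, 2, 3; g runs 4, 5, 6; z runs 5, 7, 9 — each is linear in n, where the shown terms are n = 3, 4, 5.
At n = 6 the blocks have lengths 16, 15, 4, 7, 11.

hhhhhhhhhhhhhhhhuuuuuuuuuuuuuuummmmgggggggzzzzzzzzzzz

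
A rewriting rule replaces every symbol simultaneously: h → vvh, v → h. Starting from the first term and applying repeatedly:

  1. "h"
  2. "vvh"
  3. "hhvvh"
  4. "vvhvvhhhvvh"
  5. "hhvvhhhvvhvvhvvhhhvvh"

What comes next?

Applying the rule to each of the 21 symbols of hhvvhhhvvhvvhvvhhhvvh gives the pieces vvh vvh h h vvh vvh vvh h h vvh h h vvh h h vvh vvh vvh h h vvh, which concatenate to the answer.

vvhvvhhhvvhvvhvvhhhvvhhhvvhhhvvhvvhvvhhhvvh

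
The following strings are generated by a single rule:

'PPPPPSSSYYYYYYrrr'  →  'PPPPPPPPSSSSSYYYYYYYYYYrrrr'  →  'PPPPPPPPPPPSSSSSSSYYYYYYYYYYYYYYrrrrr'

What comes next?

PPPPPPPPPPPPPPSSSSSSSSSYYYYYYYYYYYYYYYYYYrrrrrr

The n-th term is 3n-1 P's then 2n-1 S's then 4n-2 Y's then n+1 r's, where the shown terms are n = 2, 3, 4.
At n = 5 the blocks have lengths 14, 9, 18, 6.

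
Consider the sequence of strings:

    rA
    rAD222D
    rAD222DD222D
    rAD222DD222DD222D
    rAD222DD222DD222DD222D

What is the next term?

rAD222DD222DD222DD222DD222D

The strings grow by a fixed suffix D222D each time.
So the next term is rAD222DD222DD222DD222D·D222D.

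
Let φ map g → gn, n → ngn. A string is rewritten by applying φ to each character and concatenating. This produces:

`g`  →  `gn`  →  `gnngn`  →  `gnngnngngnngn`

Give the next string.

gnngnngngnngnngngnngngnngnngngnngn

φ(gnngnngngnngn) expands symbol-by-symbol to gn ngn ngn gn ngn ngn gn ngn gn ngn ngn gn ngn; joining the 13 pieces gives the next term.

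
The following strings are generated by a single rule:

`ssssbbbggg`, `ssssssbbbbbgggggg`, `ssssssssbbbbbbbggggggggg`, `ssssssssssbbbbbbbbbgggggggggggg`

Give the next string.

Term n consists of 2n+2 s's, followed by 2n+1 b's, followed by 3n g's (n = 1, 2, …).
Setting n = 5 gives 12, 11, 15 characters in each block.

ssssssssssssbbbbbbbbbbbggggggggggggggg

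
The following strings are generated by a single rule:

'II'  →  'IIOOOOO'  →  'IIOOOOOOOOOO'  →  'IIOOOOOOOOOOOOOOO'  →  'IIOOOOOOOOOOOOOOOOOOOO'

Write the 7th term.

Each term is the previous one with OOOOO appended.
From IIOOOOOOOOOOOOOOOOOOOO, 2 further steps: IIOOOOOOOOOOOOOOOOOOOO → IIOOOOOOOOOOOOOOOOOOOOOOOOO → (answer).

IIOOOOOOOOOOOOOOOOOOOOOOOOOOOOOO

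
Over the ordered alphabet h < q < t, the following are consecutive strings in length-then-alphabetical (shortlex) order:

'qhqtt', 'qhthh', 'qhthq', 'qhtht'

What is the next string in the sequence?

qhtqh

The successor of qhtht increments the rightmost position that isn't already t and resets every position after it to h.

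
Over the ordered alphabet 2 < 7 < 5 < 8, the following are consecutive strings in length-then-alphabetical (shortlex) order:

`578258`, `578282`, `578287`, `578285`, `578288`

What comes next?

Treat 578288 as a base-4 numeral over the given alphabet and add one, carrying through any trailing 8's.

578722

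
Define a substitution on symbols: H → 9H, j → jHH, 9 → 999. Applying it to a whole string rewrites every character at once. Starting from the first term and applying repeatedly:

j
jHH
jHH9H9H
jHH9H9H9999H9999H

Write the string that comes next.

Rewriting the 17 symbols of jHH9H9H9999H9999H one by one yields jHH 9H 9H 999 9H 999 9H 999 999 999 999 9H 999 999 999 999 9H; concatenated:

jHH9H9H9999H9999H9999999999999H9999999999999H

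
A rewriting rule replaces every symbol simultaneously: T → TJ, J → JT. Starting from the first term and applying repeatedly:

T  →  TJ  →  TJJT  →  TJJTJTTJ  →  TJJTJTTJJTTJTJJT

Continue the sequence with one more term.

TJJTJTTJJTTJTJJTJTTJTJJTTJJTJTTJ

Replace each of the 16 characters of TJJTJTTJJTTJTJJT in place — TJ JT JT TJ JT TJ TJ JT JT TJ TJ JT TJ JT JT TJ — and concatenate.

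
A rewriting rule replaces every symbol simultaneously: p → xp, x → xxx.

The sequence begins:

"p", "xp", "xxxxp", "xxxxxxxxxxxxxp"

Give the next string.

φ(xxxxxxxxxxxxxp) expands symbol-by-symbol to xxx xxx xxx xxx xxx xxx xxx xxx xxx xxx xxx xxx xxx xp; joining the 14 pieces gives the next term.

xxxxxxxxxxxxxxxxxxxxxxxxxxxxxxxxxxxxxxxxp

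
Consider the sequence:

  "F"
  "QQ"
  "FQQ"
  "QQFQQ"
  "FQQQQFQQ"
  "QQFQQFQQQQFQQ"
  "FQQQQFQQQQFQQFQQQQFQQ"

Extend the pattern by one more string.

QQFQQFQQQQFQQFQQQQFQQQQFQQFQQQQFQQ

From term 3 onward, concatenate the second-to-last term with the last: F·QQ = FQQ, QQ·FQQ = QQFQQ, …
Continuing: QQFQQFQQQQFQQ · FQQQQFQQQQFQQFQQQQFQQ gives term 8.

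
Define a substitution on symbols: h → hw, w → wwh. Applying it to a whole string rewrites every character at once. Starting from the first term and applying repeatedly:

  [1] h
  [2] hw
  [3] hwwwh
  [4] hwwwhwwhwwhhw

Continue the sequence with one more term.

hwwwhwwhwwhhwwwhwwhhwwwhwwhhwhwwwh

Replace each of the 13 characters of hwwwhwwhwwhhw in place — hw wwh wwh wwh hw wwh wwh hw wwh wwh hw hw wwh — and concatenate.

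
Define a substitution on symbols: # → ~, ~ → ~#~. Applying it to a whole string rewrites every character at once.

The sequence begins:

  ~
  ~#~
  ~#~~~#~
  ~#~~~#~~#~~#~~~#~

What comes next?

Rewriting the 17 symbols of ~#~~~#~~#~~#~~~#~ one by one yields ~#~ ~ ~#~ ~#~ ~#~ ~ ~#~ ~#~ ~ ~#~ ~#~ ~ ~#~ ~#~ ~#~ ~ ~#~; concatenated:

~#~~~#~~#~~#~~~#~~#~~~#~~#~~~#~~#~~#~~~#~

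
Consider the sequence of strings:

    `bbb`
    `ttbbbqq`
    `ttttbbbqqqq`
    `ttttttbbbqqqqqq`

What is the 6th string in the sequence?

ttttttttttbbbqqqqqqqqqq

s(k+1) = tt·s(k)·qq, so each term gains tt as a prefix and qq as a suffix.
From ttttttbbbqqqqqq, 2 further steps: ttttttbbbqqqqqq → ttttttttbbbqqqqqqqq → (answer).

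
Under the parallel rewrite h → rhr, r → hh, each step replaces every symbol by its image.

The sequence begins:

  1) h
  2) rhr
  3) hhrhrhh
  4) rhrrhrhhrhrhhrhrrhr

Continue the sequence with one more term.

Applying the rule to each of the 19 symbols of rhrrhrhhrhrhhrhrrhr gives the pieces hh rhr hh hh rhr hh rhr rhr hh rhr hh rhr rhr hh rhr hh hh rhr hh, which concatenate to the answer.

hhrhrhhhhrhrhhrhrrhrhhrhrhhrhrrhrhhrhrhhhhrhrhh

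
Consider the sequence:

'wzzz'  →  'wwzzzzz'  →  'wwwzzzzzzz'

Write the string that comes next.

wwwwzzzzzzzzz

Reading off run lengths: w runs 1, 2, 3; z runs 3, 5, 7 — each is linear in n (n = 1, 2, …).
Setting n = 4 gives 4, 9 characters in each block.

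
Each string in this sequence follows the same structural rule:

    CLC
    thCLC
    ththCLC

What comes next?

The strings grow by a fixed prefix th each time.
One more step from ththCLC gives the answer.

thththCLC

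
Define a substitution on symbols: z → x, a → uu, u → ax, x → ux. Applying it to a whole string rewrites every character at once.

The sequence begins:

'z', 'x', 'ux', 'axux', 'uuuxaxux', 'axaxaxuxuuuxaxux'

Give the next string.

uuuxuuuxuuuxaxuxaxaxaxuxuuuxaxux

Replace each of the 16 characters of axaxaxuxuuuxaxux in place — uu ux uu ux uu ux ax ux ax ax ax ux uu ux ax ux — and concatenate.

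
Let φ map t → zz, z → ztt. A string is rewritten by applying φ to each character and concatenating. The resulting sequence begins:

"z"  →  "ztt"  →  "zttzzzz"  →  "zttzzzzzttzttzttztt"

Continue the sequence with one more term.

zttzzzzzttzttzttzttzttzzzzzttzzzzzttzzzzzttzzzz

Replace each of the 19 characters of zttzzzzzttzttzttztt in place — ztt zz zz ztt ztt ztt ztt ztt zz zz ztt zz zz ztt zz zz ztt zz zz — and concatenate.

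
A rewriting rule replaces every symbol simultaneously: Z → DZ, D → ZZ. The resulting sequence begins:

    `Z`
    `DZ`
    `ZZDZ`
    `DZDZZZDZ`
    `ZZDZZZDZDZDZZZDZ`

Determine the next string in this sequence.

Rewriting the 16 symbols of ZZDZZZDZDZDZZZDZ one by one yields DZ DZ ZZ DZ DZ DZ ZZ DZ ZZ DZ ZZ DZ DZ DZ ZZ DZ; concatenated:

DZDZZZDZDZDZZZDZZZDZZZDZDZDZZZDZ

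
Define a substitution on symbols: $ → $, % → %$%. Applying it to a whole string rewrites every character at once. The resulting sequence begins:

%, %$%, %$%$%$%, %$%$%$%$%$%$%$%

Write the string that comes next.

Rewriting the 15 symbols of %$%$%$%$%$%$%$% one by one yields %$% $ %$% $ %$% $ %$% $ %$% $ %$% $ %$% $ %$%; concatenated:

%$%$%$%$%$%$%$%$%$%$%$%$%$%$%$%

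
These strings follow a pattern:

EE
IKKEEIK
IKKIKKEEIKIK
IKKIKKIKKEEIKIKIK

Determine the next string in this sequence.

Every step adds IKK to the front and IK to the end of the previous string.
Applying this once more to IKKIKKIKKEEIKIKIK:

IKKIKKIKKIKKEEIKIKIKIK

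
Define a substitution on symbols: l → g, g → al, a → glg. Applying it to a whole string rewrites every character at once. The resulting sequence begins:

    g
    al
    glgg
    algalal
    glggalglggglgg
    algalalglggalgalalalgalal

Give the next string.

Replace each of the 25 characters of algalalglggalgalalalgalal in place — glg g al glg g glg g al g al al glg g al glg g glg g glg g al glg g glg g — and concatenate.

glggalglggglggalgalalglggalglggglggglggalglggglgg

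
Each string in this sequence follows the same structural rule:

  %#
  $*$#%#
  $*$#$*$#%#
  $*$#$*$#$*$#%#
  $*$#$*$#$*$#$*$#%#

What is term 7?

Each term is the previous one with $*$# prepended.
From $*$#$*$#$*$#$*$#%#, 2 further steps: $*$#$*$#$*$#$*$#%# → $*$#$*$#$*$#$*$#$*$#%# → (answer).

$*$#$*$#$*$#$*$#$*$#$*$#%#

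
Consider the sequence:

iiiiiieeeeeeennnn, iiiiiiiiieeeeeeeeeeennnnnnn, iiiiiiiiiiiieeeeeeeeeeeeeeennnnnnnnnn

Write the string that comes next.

Each string has the form i^{3n} e^{4n-1} n^{3n-2}, where the shown terms are n = 2, 3, 4.
For the next term, n = 5, so the run lengths are 15, 19, 13.

iiiiiiiiiiiiiiieeeeeeeeeeeeeeeeeeennnnnnnnnnnnn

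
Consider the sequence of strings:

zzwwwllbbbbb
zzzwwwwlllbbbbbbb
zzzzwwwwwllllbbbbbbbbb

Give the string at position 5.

zzzzzzwwwwwwwllllllbbbbbbbbbbbbb

Term n consists of n z's, followed by n+1 w's, followed by n l's, followed by 2n+1 b's, where the shown terms are n = 2, 3, 4.
For term 5, n = 6, so the run lengths are 6, 7, 6, 13.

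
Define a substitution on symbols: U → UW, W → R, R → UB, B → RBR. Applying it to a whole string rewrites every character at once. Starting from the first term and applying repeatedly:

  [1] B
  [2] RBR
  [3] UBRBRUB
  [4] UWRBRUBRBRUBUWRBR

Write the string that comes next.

UWRUBRBRUBUWRBRUBRBRUBUWRBRUWRUBRBRUB

Applying the rule to each of the 17 symbols of UWRBRUBRBRUBUWRBR gives the pieces UW R UB RBR UB UW RBR UB RBR UB UW RBR UW R UB RBR UB, which concatenate to the answer.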